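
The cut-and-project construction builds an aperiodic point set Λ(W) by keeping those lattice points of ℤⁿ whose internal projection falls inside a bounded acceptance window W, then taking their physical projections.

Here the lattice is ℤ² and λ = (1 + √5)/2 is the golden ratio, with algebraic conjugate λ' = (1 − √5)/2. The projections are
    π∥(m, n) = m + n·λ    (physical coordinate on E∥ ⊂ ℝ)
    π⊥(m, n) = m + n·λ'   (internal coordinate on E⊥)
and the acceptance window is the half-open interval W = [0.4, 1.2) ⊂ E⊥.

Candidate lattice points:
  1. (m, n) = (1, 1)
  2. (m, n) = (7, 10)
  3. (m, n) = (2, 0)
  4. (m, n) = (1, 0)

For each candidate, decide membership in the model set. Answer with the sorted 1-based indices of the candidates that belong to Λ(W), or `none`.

Numerically λ ≈ 1.618034 and λ' = −1/λ ≈ -0.618034.
#1 (1,1): internal coord 1 + (1)·λ' = +0.381966; +0.381966 ∉ [0.4, 1.2) → out
#2 (7,10): internal coord 7 + (10)·λ' = +0.819660; +0.819660 ∈ [0.4, 1.2) → IN Λ
#3 (2,0): internal coord 2 + (0)·λ' = +2.000000; +2.000000 ∉ [0.4, 1.2) → out
#4 (1,0): internal coord 1 + (0)·λ' = +1.000000; +1.000000 ∈ [0.4, 1.2) → IN Λ

2, 4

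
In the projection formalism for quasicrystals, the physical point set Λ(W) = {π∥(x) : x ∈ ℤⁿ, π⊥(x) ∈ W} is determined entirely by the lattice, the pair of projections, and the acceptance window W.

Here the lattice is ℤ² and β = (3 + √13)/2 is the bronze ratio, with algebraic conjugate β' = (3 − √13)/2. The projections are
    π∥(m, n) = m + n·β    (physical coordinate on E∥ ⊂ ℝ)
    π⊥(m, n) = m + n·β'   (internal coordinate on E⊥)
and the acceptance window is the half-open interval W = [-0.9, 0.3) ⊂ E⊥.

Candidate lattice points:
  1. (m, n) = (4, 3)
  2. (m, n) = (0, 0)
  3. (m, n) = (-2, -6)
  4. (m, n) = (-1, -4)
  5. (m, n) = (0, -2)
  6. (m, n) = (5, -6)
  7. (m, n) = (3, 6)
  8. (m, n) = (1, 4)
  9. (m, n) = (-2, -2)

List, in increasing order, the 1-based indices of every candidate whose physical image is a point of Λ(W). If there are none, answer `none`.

β' = (3−√13)/2 ≈ -0.3028.
candidate 1: (m,n)=(4,3) → π∥ = 4+3·β ≈ 13.9083, π⊥ = 4+3·β' ≈ 3.0917 ∉ [-0.9, 0.3) ⇒ out
candidate 2: (m,n)=(0,0) → π∥ = 0+0·β ≈ 0.0000, π⊥ = 0+0·β' ≈ 0.0000 ∈ [-0.9, 0.3) ⇒ IN Λ
candidate 3: (m,n)=(-2,-6) → π∥ = -2-6·β ≈ -21.8167, π⊥ = -2-6·β' ≈ -0.1833 ∈ [-0.9, 0.3) ⇒ IN Λ
candidate 4: (m,n)=(-1,-4) → π∥ = -1-4·β ≈ -14.2111, π⊥ = -1-4·β' ≈ 0.2111 ∈ [-0.9, 0.3) ⇒ IN Λ
candidate 5: (m,n)=(0,-2) → π∥ = 0-2·β ≈ -6.6056, π⊥ = 0-2·β' ≈ 0.6056 ∉ [-0.9, 0.3) ⇒ out
candidate 6: (m,n)=(5,-6) → π∥ = 5-6·β ≈ -14.8167, π⊥ = 5-6·β' ≈ 6.8167 ∉ [-0.9, 0.3) ⇒ out
candidate 7: (m,n)=(3,6) → π∥ = 3+6·β ≈ 22.8167, π⊥ = 3+6·β' ≈ 1.1833 ∉ [-0.9, 0.3) ⇒ out
candidate 8: (m,n)=(1,4) → π∥ = 1+4·β ≈ 14.2111, π⊥ = 1+4·β' ≈ -0.2111 ∈ [-0.9, 0.3) ⇒ IN Λ
candidate 9: (m,n)=(-2,-2) → π∥ = -2-2·β ≈ -8.6056, π⊥ = -2-2·β' ≈ -1.3944 ∉ [-0.9, 0.3) ⇒ out

2, 3, 4, 8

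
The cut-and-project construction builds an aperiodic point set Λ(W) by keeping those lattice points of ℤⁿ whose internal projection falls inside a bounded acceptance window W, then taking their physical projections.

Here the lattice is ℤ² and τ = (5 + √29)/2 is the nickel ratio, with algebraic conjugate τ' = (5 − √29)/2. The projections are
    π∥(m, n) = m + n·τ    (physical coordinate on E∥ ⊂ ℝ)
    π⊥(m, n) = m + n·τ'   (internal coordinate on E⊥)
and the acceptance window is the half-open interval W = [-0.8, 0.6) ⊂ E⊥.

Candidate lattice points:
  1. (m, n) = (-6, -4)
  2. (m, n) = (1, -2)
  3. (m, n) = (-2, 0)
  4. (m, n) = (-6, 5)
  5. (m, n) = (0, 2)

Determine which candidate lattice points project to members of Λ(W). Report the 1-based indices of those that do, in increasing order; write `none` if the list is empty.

5

Compute τ' = (5−√29)/2 = -0.1926, so π⊥(m,n) = m -0.1926·n.
#1 (-6,-4): internal coord -6 + (-4)·τ' = -5.2297; -5.2297 ∉ [-0.8, 0.6) → out
#2 (1,-2): internal coord 1 + (-2)·τ' = +1.3852; +1.3852 ∉ [-0.8, 0.6) → out
#3 (-2,0): internal coord -2 + (0)·τ' = -2.0000; -2.0000 ∉ [-0.8, 0.6) → out
#4 (-6,5): internal coord -6 + (5)·τ' = -6.9629; -6.9629 ∉ [-0.8, 0.6) → out
#5 (0,2): internal coord 0 + (2)·τ' = -0.3852; -0.3852 ∈ [-0.8, 0.6) → IN Λ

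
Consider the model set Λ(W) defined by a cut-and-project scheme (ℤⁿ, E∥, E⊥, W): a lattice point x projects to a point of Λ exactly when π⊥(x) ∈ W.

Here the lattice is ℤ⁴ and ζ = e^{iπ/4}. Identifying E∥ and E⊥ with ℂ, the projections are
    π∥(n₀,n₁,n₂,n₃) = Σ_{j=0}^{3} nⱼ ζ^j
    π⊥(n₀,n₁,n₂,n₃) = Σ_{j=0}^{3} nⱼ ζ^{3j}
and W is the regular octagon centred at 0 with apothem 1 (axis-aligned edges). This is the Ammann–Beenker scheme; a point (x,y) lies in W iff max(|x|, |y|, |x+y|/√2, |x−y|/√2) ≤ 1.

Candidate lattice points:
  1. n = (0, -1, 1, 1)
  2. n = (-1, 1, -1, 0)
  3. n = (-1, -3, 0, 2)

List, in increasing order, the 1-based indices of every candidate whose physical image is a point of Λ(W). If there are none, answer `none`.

none

π⊥(n) = n₀ + n₁ζ³ + n₂ζ⁶ + n₃ζ⁹ where ζ = e^{iπ/4}.
candidate 1: n = (0, -1, 1, 1) → π⊥ ≈ (+1.4142, -1.0000); max(|x|,|y|,|x±y|/√2) = 1.7071 > 1 ⇒ ∉ W
candidate 2: n = (-1, 1, -1, 0) → π⊥ ≈ (-1.7071, +1.7071); max(|x|,|y|,|x±y|/√2) = 2.4142 > 1 ⇒ ∉ W
candidate 3: n = (-1, -3, 0, 2) → π⊥ ≈ (+2.5355, -0.7071); max(|x|,|y|,|x±y|/√2) = 2.5355 > 1 ⇒ ∉ W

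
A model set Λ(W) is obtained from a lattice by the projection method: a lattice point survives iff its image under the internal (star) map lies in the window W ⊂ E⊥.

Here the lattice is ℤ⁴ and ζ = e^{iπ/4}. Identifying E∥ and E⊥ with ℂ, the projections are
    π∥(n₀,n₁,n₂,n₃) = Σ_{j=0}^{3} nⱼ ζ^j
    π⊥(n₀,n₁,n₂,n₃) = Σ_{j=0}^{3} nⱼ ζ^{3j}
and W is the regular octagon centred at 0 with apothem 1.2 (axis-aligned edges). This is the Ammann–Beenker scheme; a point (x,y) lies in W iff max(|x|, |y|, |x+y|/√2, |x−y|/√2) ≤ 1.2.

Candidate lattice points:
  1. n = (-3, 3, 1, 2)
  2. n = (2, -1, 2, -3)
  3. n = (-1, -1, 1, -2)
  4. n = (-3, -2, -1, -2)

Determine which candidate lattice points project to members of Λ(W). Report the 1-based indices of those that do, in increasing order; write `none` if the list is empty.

Internal map: ζ^{3j} for j=0..3 gives (1,0), (−√2/2,√2/2), (0,−1), (√2/2,√2/2).
#1 (-3, 3, 1, 2): internal (-3.70711, 2.53553); octagon support 4.41421 vs apothem 1.2 → ∉ W
#2 (2, -1, 2, -3): internal (0.58579, -4.82843); octagon support 4.82843 vs apothem 1.2 → ∉ W
#3 (-1, -1, 1, -2): internal (-1.70711, -3.12132); octagon support 3.41421 vs apothem 1.2 → ∉ W
#4 (-3, -2, -1, -2): internal (-3.00000, -1.82843); octagon support 3.41421 vs apothem 1.2 → ∉ W

none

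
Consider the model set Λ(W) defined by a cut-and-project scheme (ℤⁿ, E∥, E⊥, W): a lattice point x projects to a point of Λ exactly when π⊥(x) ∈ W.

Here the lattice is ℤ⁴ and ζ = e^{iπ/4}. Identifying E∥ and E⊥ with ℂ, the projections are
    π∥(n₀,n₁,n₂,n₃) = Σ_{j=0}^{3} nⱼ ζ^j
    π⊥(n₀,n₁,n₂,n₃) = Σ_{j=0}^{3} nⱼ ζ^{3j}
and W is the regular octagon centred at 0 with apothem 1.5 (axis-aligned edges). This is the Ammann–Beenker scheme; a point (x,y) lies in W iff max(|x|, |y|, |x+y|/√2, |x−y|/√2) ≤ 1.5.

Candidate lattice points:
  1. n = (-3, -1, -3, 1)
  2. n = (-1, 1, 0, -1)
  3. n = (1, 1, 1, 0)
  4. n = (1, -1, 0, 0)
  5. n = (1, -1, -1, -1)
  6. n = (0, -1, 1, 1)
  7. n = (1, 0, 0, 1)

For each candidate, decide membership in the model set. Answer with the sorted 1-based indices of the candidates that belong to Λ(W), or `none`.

3, 5

With ζ = e^{iπ/4} the internal vectors are ζ^0,ζ^3,ζ^6,ζ^9.
candidate 1: n = (-3, -1, -3, 1) → π⊥ ≈ (-1.58579, +3.00000); max(|x|,|y|,|x±y|/√2) = 3.24264 > 1.5 ⇒ ∉ W
candidate 2: n = (-1, 1, 0, -1) → π⊥ ≈ (-2.41421, +0.00000); max(|x|,|y|,|x±y|/√2) = 2.41421 > 1.5 ⇒ ∉ W
candidate 3: n = (1, 1, 1, 0) → π⊥ ≈ (+0.29289, -0.29289); max(|x|,|y|,|x±y|/√2) = 0.41421 ≤ 1.5 ⇒ ∈ W
candidate 4: n = (1, -1, 0, 0) → π⊥ ≈ (+1.70711, -0.70711); max(|x|,|y|,|x±y|/√2) = 1.70711 > 1.5 ⇒ ∉ W
candidate 5: n = (1, -1, -1, -1) → π⊥ ≈ (+1.00000, -0.41421); max(|x|,|y|,|x±y|/√2) = 1.00000 ≤ 1.5 ⇒ ∈ W
candidate 6: n = (0, -1, 1, 1) → π⊥ ≈ (+1.41421, -1.00000); max(|x|,|y|,|x±y|/√2) = 1.70711 > 1.5 ⇒ ∉ W
candidate 7: n = (1, 0, 0, 1) → π⊥ ≈ (+1.70711, +0.70711); max(|x|,|y|,|x±y|/√2) = 1.70711 > 1.5 ⇒ ∉ W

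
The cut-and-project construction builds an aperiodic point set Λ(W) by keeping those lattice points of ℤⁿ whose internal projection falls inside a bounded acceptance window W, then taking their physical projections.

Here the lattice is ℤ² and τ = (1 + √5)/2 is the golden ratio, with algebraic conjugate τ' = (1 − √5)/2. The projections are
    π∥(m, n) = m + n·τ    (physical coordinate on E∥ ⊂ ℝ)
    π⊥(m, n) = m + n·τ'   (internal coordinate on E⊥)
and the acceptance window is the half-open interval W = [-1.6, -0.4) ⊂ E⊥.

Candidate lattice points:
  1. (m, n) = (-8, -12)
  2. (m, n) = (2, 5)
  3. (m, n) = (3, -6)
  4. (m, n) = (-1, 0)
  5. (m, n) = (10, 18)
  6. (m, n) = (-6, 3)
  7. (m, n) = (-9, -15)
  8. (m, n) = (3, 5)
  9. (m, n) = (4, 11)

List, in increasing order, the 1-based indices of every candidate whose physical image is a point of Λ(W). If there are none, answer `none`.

Numerically τ ≈ 1.6180 and τ' = −1/τ ≈ -0.6180.
candidate 1: (m,n)=(-8,-12) → π∥ = -8-12·τ ≈ -27.4164, π⊥ = -8-12·τ' ≈ -0.5836 ∈ [-1.6, -0.4) ⇒ IN Λ
candidate 2: (m,n)=(2,5) → π∥ = 2+5·τ ≈ 10.0902, π⊥ = 2+5·τ' ≈ -1.0902 ∈ [-1.6, -0.4) ⇒ IN Λ
candidate 3: (m,n)=(3,-6) → π∥ = 3-6·τ ≈ -6.7082, π⊥ = 3-6·τ' ≈ 6.7082 ∉ [-1.6, -0.4) ⇒ out
candidate 4: (m,n)=(-1,0) → π∥ = -1+0·τ ≈ -1.0000, π⊥ = -1+0·τ' ≈ -1.0000 ∈ [-1.6, -0.4) ⇒ IN Λ
candidate 5: (m,n)=(10,18) → π∥ = 10+18·τ ≈ 39.1246, π⊥ = 10+18·τ' ≈ -1.1246 ∈ [-1.6, -0.4) ⇒ IN Λ
candidate 6: (m,n)=(-6,3) → π∥ = -6+3·τ ≈ -1.1459, π⊥ = -6+3·τ' ≈ -7.8541 ∉ [-1.6, -0.4) ⇒ out
candidate 7: (m,n)=(-9,-15) → π∥ = -9-15·τ ≈ -33.2705, π⊥ = -9-15·τ' ≈ 0.2705 ∉ [-1.6, -0.4) ⇒ out
candidate 8: (m,n)=(3,5) → π∥ = 3+5·τ ≈ 11.0902, π⊥ = 3+5·τ' ≈ -0.0902 ∉ [-1.6, -0.4) ⇒ out
candidate 9: (m,n)=(4,11) → π∥ = 4+11·τ ≈ 21.7984, π⊥ = 4+11·τ' ≈ -2.7984 ∉ [-1.6, -0.4) ⇒ out

1, 2, 4, 5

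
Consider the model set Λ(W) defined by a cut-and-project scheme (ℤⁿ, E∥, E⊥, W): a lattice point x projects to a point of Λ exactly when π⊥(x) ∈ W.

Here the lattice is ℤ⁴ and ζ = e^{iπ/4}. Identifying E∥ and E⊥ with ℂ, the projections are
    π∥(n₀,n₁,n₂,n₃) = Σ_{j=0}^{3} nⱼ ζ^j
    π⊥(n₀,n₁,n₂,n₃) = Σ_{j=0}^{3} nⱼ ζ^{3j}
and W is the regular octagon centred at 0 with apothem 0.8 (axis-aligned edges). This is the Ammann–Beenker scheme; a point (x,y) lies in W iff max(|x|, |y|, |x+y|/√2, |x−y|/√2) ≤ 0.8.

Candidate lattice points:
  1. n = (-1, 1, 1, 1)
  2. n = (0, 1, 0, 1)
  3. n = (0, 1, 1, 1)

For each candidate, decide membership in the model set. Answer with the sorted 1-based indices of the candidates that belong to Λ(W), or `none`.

3

Internal map: ζ^{3j} for j=0..3 gives (1,0), (−√2/2,√2/2), (0,−1), (√2/2,√2/2).
#1 (-1, 1, 1, 1): internal (-1.0000, 0.4142); octagon support 1.0000 vs apothem 0.8 → ∉ W
#2 (0, 1, 0, 1): internal (0.0000, 1.4142); octagon support 1.4142 vs apothem 0.8 → ∉ W
#3 (0, 1, 1, 1): internal (0.0000, 0.4142); octagon support 0.4142 vs apothem 0.8 → ∈ W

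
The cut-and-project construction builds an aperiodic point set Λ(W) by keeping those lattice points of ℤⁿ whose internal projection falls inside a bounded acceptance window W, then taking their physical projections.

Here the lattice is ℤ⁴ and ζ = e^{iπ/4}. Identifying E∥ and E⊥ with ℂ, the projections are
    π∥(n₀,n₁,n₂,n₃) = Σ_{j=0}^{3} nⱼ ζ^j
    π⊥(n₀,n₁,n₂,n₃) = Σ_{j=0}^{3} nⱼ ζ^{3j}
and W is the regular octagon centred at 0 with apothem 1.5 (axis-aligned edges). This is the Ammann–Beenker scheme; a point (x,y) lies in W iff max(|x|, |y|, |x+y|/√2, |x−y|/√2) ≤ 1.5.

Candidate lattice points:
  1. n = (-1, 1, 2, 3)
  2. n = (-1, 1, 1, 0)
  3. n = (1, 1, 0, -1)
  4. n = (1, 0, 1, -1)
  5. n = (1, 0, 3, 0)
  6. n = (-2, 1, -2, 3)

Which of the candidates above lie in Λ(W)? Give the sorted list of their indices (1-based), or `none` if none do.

1, 3

With ζ = e^{iπ/4} the internal vectors are ζ^0,ζ^3,ζ^6,ζ^9.
candidate 1: n = (-1, 1, 2, 3) → π⊥ ≈ (+0.4142, +0.8284); max(|x|,|y|,|x±y|/√2) = 0.8787 ≤ 1.5 ⇒ ∈ W
candidate 2: n = (-1, 1, 1, 0) → π⊥ ≈ (-1.7071, -0.2929); max(|x|,|y|,|x±y|/√2) = 1.7071 > 1.5 ⇒ ∉ W
candidate 3: n = (1, 1, 0, -1) → π⊥ ≈ (-0.4142, +0.0000); max(|x|,|y|,|x±y|/√2) = 0.4142 ≤ 1.5 ⇒ ∈ W
candidate 4: n = (1, 0, 1, -1) → π⊥ ≈ (+0.2929, -1.7071); max(|x|,|y|,|x±y|/√2) = 1.7071 > 1.5 ⇒ ∉ W
candidate 5: n = (1, 0, 3, 0) → π⊥ ≈ (+1.0000, -3.0000); max(|x|,|y|,|x±y|/√2) = 3.0000 > 1.5 ⇒ ∉ W
candidate 6: n = (-2, 1, -2, 3) → π⊥ ≈ (-0.5858, +4.8284); max(|x|,|y|,|x±y|/√2) = 4.8284 > 1.5 ⇒ ∉ W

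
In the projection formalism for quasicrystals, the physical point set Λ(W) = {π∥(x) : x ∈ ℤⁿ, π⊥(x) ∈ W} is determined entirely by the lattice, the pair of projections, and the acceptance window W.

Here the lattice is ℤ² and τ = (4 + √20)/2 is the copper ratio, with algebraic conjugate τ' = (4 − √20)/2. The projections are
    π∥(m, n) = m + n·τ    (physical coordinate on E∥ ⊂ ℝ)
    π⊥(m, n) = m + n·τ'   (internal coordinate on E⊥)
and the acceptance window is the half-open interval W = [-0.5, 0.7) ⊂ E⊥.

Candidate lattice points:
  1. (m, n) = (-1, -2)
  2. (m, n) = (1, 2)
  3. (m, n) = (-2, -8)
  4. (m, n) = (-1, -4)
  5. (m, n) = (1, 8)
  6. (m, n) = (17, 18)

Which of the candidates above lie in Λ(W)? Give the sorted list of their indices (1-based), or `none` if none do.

Numerically τ ≈ 4.23607 and τ' = −1/τ ≈ -0.23607.
candidate 1: (m,n)=(-1,-2) → π∥ = -1-2·τ ≈ -9.47214, π⊥ = -1-2·τ' ≈ -0.52786 ∉ [-0.5, 0.7) ⇒ out
candidate 2: (m,n)=(1,2) → π∥ = 1+2·τ ≈ 9.47214, π⊥ = 1+2·τ' ≈ 0.52786 ∈ [-0.5, 0.7) ⇒ IN Λ
candidate 3: (m,n)=(-2,-8) → π∥ = -2-8·τ ≈ -35.88854, π⊥ = -2-8·τ' ≈ -0.11146 ∈ [-0.5, 0.7) ⇒ IN Λ
candidate 4: (m,n)=(-1,-4) → π∥ = -1-4·τ ≈ -17.94427, π⊥ = -1-4·τ' ≈ -0.05573 ∈ [-0.5, 0.7) ⇒ IN Λ
candidate 5: (m,n)=(1,8) → π∥ = 1+8·τ ≈ 34.88854, π⊥ = 1+8·τ' ≈ -0.88854 ∉ [-0.5, 0.7) ⇒ out
candidate 6: (m,n)=(17,18) → π∥ = 17+18·τ ≈ 93.24922, π⊥ = 17+18·τ' ≈ 12.75078 ∉ [-0.5, 0.7) ⇒ out

2, 3, 4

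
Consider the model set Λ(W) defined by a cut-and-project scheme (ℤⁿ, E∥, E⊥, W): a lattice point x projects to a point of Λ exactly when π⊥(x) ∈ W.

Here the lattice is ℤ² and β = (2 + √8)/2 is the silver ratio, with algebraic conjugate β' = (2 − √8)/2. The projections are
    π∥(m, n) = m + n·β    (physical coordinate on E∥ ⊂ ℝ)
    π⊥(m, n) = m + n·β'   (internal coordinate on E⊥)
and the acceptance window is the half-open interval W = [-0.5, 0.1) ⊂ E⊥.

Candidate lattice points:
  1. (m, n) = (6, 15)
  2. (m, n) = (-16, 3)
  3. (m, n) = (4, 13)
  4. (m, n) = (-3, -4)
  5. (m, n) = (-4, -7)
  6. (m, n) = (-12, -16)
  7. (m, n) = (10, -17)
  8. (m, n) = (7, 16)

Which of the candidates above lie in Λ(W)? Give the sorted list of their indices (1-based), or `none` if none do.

1

β' = (2−√8)/2 ≈ -0.4142.
candidate 1: (m,n)=(6,15) → π∥ = 6+15·β ≈ 42.2132, π⊥ = 6+15·β' ≈ -0.2132 ∈ [-0.5, 0.1) ⇒ IN Λ
candidate 2: (m,n)=(-16,3) → π∥ = -16+3·β ≈ -8.7574, π⊥ = -16+3·β' ≈ -17.2426 ∉ [-0.5, 0.1) ⇒ out
candidate 3: (m,n)=(4,13) → π∥ = 4+13·β ≈ 35.3848, π⊥ = 4+13·β' ≈ -1.3848 ∉ [-0.5, 0.1) ⇒ out
candidate 4: (m,n)=(-3,-4) → π∥ = -3-4·β ≈ -12.6569, π⊥ = -3-4·β' ≈ -1.3431 ∉ [-0.5, 0.1) ⇒ out
candidate 5: (m,n)=(-4,-7) → π∥ = -4-7·β ≈ -20.8995, π⊥ = -4-7·β' ≈ -1.1005 ∉ [-0.5, 0.1) ⇒ out
candidate 6: (m,n)=(-12,-16) → π∥ = -12-16·β ≈ -50.6274, π⊥ = -12-16·β' ≈ -5.3726 ∉ [-0.5, 0.1) ⇒ out
candidate 7: (m,n)=(10,-17) → π∥ = 10-17·β ≈ -31.0416, π⊥ = 10-17·β' ≈ 17.0416 ∉ [-0.5, 0.1) ⇒ out
candidate 8: (m,n)=(7,16) → π∥ = 7+16·β ≈ 45.6274, π⊥ = 7+16·β' ≈ 0.3726 ∉ [-0.5, 0.1) ⇒ out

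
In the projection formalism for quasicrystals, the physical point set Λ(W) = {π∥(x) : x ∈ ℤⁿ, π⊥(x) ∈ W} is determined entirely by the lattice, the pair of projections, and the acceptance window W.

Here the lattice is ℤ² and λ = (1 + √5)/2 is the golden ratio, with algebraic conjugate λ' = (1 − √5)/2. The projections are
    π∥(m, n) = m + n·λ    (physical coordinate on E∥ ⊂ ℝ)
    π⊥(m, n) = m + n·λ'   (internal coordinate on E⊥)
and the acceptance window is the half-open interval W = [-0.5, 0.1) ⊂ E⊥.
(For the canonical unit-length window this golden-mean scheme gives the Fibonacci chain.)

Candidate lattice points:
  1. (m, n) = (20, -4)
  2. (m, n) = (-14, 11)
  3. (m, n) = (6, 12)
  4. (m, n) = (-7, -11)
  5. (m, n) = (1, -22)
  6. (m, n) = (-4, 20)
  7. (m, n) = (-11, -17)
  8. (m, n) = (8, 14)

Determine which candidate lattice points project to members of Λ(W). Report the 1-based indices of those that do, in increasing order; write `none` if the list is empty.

Numerically λ ≈ 1.6180 and λ' = −1/λ ≈ -0.6180.
[1] lift (20,-4): star map gives 22.4721; window check -0.5 ≤ 22.4721 < 0.1 is false → out
[2] lift (-14,11): star map gives -20.7984; window check -0.5 ≤ -20.7984 < 0.1 is false → out
[3] lift (6,12): star map gives -1.4164; window check -0.5 ≤ -1.4164 < 0.1 is false → out
[4] lift (-7,-11): star map gives -0.2016; window check -0.5 ≤ -0.2016 < 0.1 is true → IN Λ
[5] lift (1,-22): star map gives 14.5967; window check -0.5 ≤ 14.5967 < 0.1 is false → out
[6] lift (-4,20): star map gives -16.3607; window check -0.5 ≤ -16.3607 < 0.1 is false → out
[7] lift (-11,-17): star map gives -0.4934; window check -0.5 ≤ -0.4934 < 0.1 is true → IN Λ
[8] lift (8,14): star map gives -0.6525; window check -0.5 ≤ -0.6525 < 0.1 is false → out

4, 7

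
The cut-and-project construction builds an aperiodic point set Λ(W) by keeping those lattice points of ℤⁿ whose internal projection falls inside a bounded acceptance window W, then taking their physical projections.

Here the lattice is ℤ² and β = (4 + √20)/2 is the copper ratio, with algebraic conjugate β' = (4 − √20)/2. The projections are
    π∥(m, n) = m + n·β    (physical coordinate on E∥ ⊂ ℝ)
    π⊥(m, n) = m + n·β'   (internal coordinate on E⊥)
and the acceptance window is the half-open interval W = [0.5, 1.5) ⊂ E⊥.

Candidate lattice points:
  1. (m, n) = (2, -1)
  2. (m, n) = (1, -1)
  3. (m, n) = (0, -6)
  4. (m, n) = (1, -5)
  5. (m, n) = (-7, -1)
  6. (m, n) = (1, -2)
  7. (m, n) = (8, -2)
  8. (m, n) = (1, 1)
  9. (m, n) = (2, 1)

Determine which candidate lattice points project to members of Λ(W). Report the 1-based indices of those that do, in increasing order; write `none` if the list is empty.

2, 3, 6, 8

Compute β' = (4−√20)/2 = -0.2361, so π⊥(m,n) = m -0.2361·n.
candidate 1: (m,n)=(2,-1) → π∥ = 2-1·β ≈ -2.2361, π⊥ = 2-1·β' ≈ 2.2361 ∉ [0.5, 1.5) ⇒ out
candidate 2: (m,n)=(1,-1) → π∥ = 1-1·β ≈ -3.2361, π⊥ = 1-1·β' ≈ 1.2361 ∈ [0.5, 1.5) ⇒ IN Λ
candidate 3: (m,n)=(0,-6) → π∥ = 0-6·β ≈ -25.4164, π⊥ = 0-6·β' ≈ 1.4164 ∈ [0.5, 1.5) ⇒ IN Λ
candidate 4: (m,n)=(1,-5) → π∥ = 1-5·β ≈ -20.1803, π⊥ = 1-5·β' ≈ 2.1803 ∉ [0.5, 1.5) ⇒ out
candidate 5: (m,n)=(-7,-1) → π∥ = -7-1·β ≈ -11.2361, π⊥ = -7-1·β' ≈ -6.7639 ∉ [0.5, 1.5) ⇒ out
candidate 6: (m,n)=(1,-2) → π∥ = 1-2·β ≈ -7.4721, π⊥ = 1-2·β' ≈ 1.4721 ∈ [0.5, 1.5) ⇒ IN Λ
candidate 7: (m,n)=(8,-2) → π∥ = 8-2·β ≈ -0.4721, π⊥ = 8-2·β' ≈ 8.4721 ∉ [0.5, 1.5) ⇒ out
candidate 8: (m,n)=(1,1) → π∥ = 1+1·β ≈ 5.2361, π⊥ = 1+1·β' ≈ 0.7639 ∈ [0.5, 1.5) ⇒ IN Λ
candidate 9: (m,n)=(2,1) → π∥ = 2+1·β ≈ 6.2361, π⊥ = 2+1·β' ≈ 1.7639 ∉ [0.5, 1.5) ⇒ out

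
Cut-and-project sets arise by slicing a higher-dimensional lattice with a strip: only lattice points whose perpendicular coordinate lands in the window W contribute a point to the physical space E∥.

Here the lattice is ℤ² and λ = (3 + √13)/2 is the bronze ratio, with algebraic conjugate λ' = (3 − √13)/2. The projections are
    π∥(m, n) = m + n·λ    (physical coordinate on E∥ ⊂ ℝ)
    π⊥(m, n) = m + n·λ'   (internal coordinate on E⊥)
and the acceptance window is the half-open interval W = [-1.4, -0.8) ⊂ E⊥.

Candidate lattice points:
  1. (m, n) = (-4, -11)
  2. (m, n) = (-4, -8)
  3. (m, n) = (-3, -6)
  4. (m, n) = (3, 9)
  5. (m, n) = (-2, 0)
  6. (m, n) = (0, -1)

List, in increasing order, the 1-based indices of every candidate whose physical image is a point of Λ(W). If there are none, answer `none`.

Compute λ' = (3−√13)/2 = -0.3028, so π⊥(m,n) = m -0.3028·n.
#1 (-4,-11): internal coord -4 + (-11)·λ' = -0.6695; -0.6695 ∉ [-1.4, -0.8) → out
#2 (-4,-8): internal coord -4 + (-8)·λ' = -1.5778; -1.5778 ∉ [-1.4, -0.8) → out
#3 (-3,-6): internal coord -3 + (-6)·λ' = -1.1833; -1.1833 ∈ [-1.4, -0.8) → IN Λ
#4 (3,9): internal coord 3 + (9)·λ' = +0.2750; +0.2750 ∉ [-1.4, -0.8) → out
#5 (-2,0): internal coord -2 + (0)·λ' = -2.0000; -2.0000 ∉ [-1.4, -0.8) → out
#6 (0,-1): internal coord 0 + (-1)·λ' = +0.3028; +0.3028 ∉ [-1.4, -0.8) → out

3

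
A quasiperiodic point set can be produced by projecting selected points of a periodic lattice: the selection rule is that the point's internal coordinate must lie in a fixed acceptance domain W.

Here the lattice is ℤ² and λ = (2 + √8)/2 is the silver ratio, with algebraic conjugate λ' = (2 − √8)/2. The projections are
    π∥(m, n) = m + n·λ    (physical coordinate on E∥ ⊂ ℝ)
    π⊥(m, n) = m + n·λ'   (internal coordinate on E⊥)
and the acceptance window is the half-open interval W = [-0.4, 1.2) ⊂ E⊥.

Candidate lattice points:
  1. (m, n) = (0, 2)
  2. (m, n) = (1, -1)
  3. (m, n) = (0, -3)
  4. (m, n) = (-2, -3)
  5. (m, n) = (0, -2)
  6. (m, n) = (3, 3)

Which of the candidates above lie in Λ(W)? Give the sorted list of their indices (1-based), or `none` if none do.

5

Numerically λ ≈ 2.4142 and λ' = −1/λ ≈ -0.4142.
[1] lift (0,2): star map gives -0.8284; window check -0.4 ≤ -0.8284 < 1.2 is false → out
[2] lift (1,-1): star map gives 1.4142; window check -0.4 ≤ 1.4142 < 1.2 is false → out
[3] lift (0,-3): star map gives 1.2426; window check -0.4 ≤ 1.2426 < 1.2 is false → out
[4] lift (-2,-3): star map gives -0.7574; window check -0.4 ≤ -0.7574 < 1.2 is false → out
[5] lift (0,-2): star map gives 0.8284; window check -0.4 ≤ 0.8284 < 1.2 is true → IN Λ
[6] lift (3,3): star map gives 1.7574; window check -0.4 ≤ 1.7574 < 1.2 is false → out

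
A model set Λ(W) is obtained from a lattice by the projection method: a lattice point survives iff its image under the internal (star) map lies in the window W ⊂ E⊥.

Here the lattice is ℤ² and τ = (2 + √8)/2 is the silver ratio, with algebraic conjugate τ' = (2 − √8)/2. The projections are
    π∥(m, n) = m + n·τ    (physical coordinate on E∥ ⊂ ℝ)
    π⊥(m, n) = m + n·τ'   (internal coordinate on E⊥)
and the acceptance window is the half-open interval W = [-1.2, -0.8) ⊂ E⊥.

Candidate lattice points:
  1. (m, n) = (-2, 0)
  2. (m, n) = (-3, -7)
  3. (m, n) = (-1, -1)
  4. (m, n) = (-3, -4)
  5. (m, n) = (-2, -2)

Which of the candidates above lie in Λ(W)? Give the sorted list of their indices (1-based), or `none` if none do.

τ' = (2−√8)/2 ≈ -0.41421.
[1] lift (-2,0): star map gives -2.00000; window check -1.2 ≤ -2.00000 < -0.8 is false → out
[2] lift (-3,-7): star map gives -0.10051; window check -1.2 ≤ -0.10051 < -0.8 is false → out
[3] lift (-1,-1): star map gives -0.58579; window check -1.2 ≤ -0.58579 < -0.8 is false → out
[4] lift (-3,-4): star map gives -1.34315; window check -1.2 ≤ -1.34315 < -0.8 is false → out
[5] lift (-2,-2): star map gives -1.17157; window check -1.2 ≤ -1.17157 < -0.8 is true → IN Λ

5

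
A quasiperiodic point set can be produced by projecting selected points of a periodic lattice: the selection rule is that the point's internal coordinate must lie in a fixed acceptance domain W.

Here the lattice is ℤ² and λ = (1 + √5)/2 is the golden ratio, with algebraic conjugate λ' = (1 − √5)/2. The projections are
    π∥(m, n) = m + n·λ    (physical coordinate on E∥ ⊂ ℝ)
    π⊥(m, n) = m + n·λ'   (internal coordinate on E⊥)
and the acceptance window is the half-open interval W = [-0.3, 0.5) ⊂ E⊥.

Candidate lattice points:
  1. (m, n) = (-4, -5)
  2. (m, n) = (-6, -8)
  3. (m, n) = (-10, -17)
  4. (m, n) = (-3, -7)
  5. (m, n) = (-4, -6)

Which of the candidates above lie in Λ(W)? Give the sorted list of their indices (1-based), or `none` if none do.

Numerically λ ≈ 1.61803 and λ' = −1/λ ≈ -0.61803.
#1 (-4,-5): internal coord -4 + (-5)·λ' = -0.90983; -0.90983 ∉ [-0.3, 0.5) → out
#2 (-6,-8): internal coord -6 + (-8)·λ' = -1.05573; -1.05573 ∉ [-0.3, 0.5) → out
#3 (-10,-17): internal coord -10 + (-17)·λ' = +0.50658; +0.50658 ∉ [-0.3, 0.5) → out
#4 (-3,-7): internal coord -3 + (-7)·λ' = +1.32624; +1.32624 ∉ [-0.3, 0.5) → out
#5 (-4,-6): internal coord -4 + (-6)·λ' = -0.29180; -0.29180 ∈ [-0.3, 0.5) → IN Λ

5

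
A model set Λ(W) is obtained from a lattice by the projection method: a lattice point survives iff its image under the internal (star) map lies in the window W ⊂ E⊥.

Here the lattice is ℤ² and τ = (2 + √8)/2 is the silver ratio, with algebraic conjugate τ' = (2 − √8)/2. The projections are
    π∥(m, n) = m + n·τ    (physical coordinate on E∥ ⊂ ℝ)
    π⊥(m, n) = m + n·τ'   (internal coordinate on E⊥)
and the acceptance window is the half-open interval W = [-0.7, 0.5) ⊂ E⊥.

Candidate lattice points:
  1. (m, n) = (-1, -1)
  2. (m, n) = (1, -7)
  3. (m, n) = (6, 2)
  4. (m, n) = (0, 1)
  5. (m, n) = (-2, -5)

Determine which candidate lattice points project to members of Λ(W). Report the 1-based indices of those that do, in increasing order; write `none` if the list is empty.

τ' = (2−√8)/2 ≈ -0.41421.
#1 (-1,-1): internal coord -1 + (-1)·τ' = -0.58579; -0.58579 ∈ [-0.7, 0.5) → IN Λ
#2 (1,-7): internal coord 1 + (-7)·τ' = +3.89949; +3.89949 ∉ [-0.7, 0.5) → out
#3 (6,2): internal coord 6 + (2)·τ' = +5.17157; +5.17157 ∉ [-0.7, 0.5) → out
#4 (0,1): internal coord 0 + (1)·τ' = -0.41421; -0.41421 ∈ [-0.7, 0.5) → IN Λ
#5 (-2,-5): internal coord -2 + (-5)·τ' = +0.07107; +0.07107 ∈ [-0.7, 0.5) → IN Λ

1, 4, 5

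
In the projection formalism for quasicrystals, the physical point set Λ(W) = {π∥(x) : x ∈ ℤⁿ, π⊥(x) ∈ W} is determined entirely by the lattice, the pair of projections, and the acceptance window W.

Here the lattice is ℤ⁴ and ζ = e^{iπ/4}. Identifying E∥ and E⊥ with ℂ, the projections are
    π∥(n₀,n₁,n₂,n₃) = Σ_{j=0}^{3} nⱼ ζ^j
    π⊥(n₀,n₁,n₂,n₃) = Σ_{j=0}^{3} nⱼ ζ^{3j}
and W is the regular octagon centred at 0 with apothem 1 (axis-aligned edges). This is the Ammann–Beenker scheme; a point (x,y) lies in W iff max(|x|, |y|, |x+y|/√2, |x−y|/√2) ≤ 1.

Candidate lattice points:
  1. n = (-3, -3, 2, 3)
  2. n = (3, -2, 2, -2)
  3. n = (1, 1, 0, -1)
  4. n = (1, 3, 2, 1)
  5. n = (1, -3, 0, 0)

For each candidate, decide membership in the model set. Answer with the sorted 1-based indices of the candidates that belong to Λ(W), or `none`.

3, 4

Internal map: ζ^{3j} for j=0..3 gives (1,0), (−√2/2,√2/2), (0,−1), (√2/2,√2/2).
candidate 1: n = (-3, -3, 2, 3) → π⊥ ≈ (+1.2426, -2.0000); max(|x|,|y|,|x±y|/√2) = 2.2929 > 1 ⇒ ∉ W
candidate 2: n = (3, -2, 2, -2) → π⊥ ≈ (+3.0000, -4.8284); max(|x|,|y|,|x±y|/√2) = 5.5355 > 1 ⇒ ∉ W
candidate 3: n = (1, 1, 0, -1) → π⊥ ≈ (-0.4142, +0.0000); max(|x|,|y|,|x±y|/√2) = 0.4142 ≤ 1 ⇒ ∈ W
candidate 4: n = (1, 3, 2, 1) → π⊥ ≈ (-0.4142, +0.8284); max(|x|,|y|,|x±y|/√2) = 0.8787 ≤ 1 ⇒ ∈ W
candidate 5: n = (1, -3, 0, 0) → π⊥ ≈ (+3.1213, -2.1213); max(|x|,|y|,|x±y|/√2) = 3.7071 > 1 ⇒ ∉ W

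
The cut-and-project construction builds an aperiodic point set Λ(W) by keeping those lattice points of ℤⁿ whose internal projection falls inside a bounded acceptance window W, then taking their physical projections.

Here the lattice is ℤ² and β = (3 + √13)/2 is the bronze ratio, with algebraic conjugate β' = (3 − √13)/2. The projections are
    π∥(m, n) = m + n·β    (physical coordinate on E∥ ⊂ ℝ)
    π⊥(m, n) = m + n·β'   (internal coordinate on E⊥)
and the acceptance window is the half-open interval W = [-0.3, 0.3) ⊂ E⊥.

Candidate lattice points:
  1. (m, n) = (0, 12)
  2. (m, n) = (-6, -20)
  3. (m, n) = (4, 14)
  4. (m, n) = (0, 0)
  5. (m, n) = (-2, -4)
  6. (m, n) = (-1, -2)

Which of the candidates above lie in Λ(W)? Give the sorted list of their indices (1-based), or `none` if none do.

2, 3, 4

β' = (3−√13)/2 ≈ -0.30278.
[1] lift (0,12): star map gives -3.63331; window check -0.3 ≤ -3.63331 < 0.3 is false → out
[2] lift (-6,-20): star map gives 0.05551; window check -0.3 ≤ 0.05551 < 0.3 is true → IN Λ
[3] lift (4,14): star map gives -0.23886; window check -0.3 ≤ -0.23886 < 0.3 is true → IN Λ
[4] lift (0,0): star map gives 0.00000; window check -0.3 ≤ 0.00000 < 0.3 is true → IN Λ
[5] lift (-2,-4): star map gives -0.78890; window check -0.3 ≤ -0.78890 < 0.3 is false → out
[6] lift (-1,-2): star map gives -0.39445; window check -0.3 ≤ -0.39445 < 0.3 is false → out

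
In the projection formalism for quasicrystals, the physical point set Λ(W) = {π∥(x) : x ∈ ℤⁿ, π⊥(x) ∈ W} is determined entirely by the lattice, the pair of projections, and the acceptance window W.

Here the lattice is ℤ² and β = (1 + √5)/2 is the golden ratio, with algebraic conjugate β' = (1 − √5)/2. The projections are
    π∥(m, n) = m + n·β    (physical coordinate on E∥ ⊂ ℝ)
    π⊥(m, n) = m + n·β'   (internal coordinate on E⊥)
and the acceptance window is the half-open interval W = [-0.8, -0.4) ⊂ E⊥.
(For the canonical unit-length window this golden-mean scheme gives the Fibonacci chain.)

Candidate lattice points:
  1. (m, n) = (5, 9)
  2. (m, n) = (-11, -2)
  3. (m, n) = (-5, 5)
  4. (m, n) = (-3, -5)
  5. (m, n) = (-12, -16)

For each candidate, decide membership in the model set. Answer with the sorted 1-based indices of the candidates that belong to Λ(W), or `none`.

1

Compute β' = (1−√5)/2 = -0.6180, so π⊥(m,n) = m -0.6180·n.
[1] lift (5,9): star map gives -0.5623; window check -0.8 ≤ -0.5623 < -0.4 is true → IN Λ
[2] lift (-11,-2): star map gives -9.7639; window check -0.8 ≤ -9.7639 < -0.4 is false → out
[3] lift (-5,5): star map gives -8.0902; window check -0.8 ≤ -8.0902 < -0.4 is false → out
[4] lift (-3,-5): star map gives 0.0902; window check -0.8 ≤ 0.0902 < -0.4 is false → out
[5] lift (-12,-16): star map gives -2.1115; window check -0.8 ≤ -2.1115 < -0.4 is false → out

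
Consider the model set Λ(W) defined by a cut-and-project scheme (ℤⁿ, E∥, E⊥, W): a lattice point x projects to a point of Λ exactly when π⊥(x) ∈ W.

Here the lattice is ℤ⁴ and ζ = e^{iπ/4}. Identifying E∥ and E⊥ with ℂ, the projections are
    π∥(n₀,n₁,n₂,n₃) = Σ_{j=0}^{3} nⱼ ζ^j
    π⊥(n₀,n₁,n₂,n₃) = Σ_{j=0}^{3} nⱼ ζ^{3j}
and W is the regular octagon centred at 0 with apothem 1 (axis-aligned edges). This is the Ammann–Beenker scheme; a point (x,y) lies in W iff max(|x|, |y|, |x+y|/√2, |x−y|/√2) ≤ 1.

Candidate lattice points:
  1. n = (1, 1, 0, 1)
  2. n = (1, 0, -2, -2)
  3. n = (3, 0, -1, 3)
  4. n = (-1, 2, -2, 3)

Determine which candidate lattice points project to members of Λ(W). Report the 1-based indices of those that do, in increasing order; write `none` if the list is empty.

With ζ = e^{iπ/4} the internal vectors are ζ^0,ζ^3,ζ^6,ζ^9.
candidate 1: n = (1, 1, 0, 1) → π⊥ ≈ (+1.0000, +1.4142); max(|x|,|y|,|x±y|/√2) = 1.7071 > 1 ⇒ ∉ W
candidate 2: n = (1, 0, -2, -2) → π⊥ ≈ (-0.4142, +0.5858); max(|x|,|y|,|x±y|/√2) = 0.7071 ≤ 1 ⇒ ∈ W
candidate 3: n = (3, 0, -1, 3) → π⊥ ≈ (+5.1213, +3.1213); max(|x|,|y|,|x±y|/√2) = 5.8284 > 1 ⇒ ∉ W
candidate 4: n = (-1, 2, -2, 3) → π⊥ ≈ (-0.2929, +5.5355); max(|x|,|y|,|x±y|/√2) = 5.5355 > 1 ⇒ ∉ W

2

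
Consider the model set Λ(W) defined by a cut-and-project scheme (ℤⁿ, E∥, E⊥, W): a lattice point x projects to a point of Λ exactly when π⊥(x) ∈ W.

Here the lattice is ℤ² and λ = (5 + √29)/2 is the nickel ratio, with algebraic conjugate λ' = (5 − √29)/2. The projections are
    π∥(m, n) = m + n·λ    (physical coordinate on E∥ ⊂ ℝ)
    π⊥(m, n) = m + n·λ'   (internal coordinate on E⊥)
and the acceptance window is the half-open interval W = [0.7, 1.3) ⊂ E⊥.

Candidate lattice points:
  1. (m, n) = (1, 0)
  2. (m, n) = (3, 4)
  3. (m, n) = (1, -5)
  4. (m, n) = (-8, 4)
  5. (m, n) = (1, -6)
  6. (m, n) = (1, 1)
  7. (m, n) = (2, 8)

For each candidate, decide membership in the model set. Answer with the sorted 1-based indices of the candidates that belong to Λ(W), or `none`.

λ' = (5−√29)/2 ≈ -0.192582.
candidate 1: (m,n)=(1,0) → π∥ = 1+0·λ ≈ 1.000000, π⊥ = 1+0·λ' ≈ 1.000000 ∈ [0.7, 1.3) ⇒ IN Λ
candidate 2: (m,n)=(3,4) → π∥ = 3+4·λ ≈ 23.770330, π⊥ = 3+4·λ' ≈ 2.229670 ∉ [0.7, 1.3) ⇒ out
candidate 3: (m,n)=(1,-5) → π∥ = 1-5·λ ≈ -24.962912, π⊥ = 1-5·λ' ≈ 1.962912 ∉ [0.7, 1.3) ⇒ out
candidate 4: (m,n)=(-8,4) → π∥ = -8+4·λ ≈ 12.770330, π⊥ = -8+4·λ' ≈ -8.770330 ∉ [0.7, 1.3) ⇒ out
candidate 5: (m,n)=(1,-6) → π∥ = 1-6·λ ≈ -30.155494, π⊥ = 1-6·λ' ≈ 2.155494 ∉ [0.7, 1.3) ⇒ out
candidate 6: (m,n)=(1,1) → π∥ = 1+1·λ ≈ 6.192582, π⊥ = 1+1·λ' ≈ 0.807418 ∈ [0.7, 1.3) ⇒ IN Λ
candidate 7: (m,n)=(2,8) → π∥ = 2+8·λ ≈ 43.540659, π⊥ = 2+8·λ' ≈ 0.459341 ∉ [0.7, 1.3) ⇒ out

1, 6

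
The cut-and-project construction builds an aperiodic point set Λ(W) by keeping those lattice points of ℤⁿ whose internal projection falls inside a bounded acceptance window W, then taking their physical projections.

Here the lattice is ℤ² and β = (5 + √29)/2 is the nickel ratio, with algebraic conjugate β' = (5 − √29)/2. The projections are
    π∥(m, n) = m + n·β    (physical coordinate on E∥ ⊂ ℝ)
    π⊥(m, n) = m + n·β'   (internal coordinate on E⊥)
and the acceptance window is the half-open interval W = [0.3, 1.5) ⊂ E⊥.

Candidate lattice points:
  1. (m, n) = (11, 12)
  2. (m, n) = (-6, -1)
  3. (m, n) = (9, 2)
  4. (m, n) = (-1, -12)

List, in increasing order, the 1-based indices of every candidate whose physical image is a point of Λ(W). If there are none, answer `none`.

Numerically β ≈ 5.19258 and β' = −1/β ≈ -0.19258.
#1 (11,12): internal coord 11 + (12)·β' = +8.68901; +8.68901 ∉ [0.3, 1.5) → out
#2 (-6,-1): internal coord -6 + (-1)·β' = -5.80742; -5.80742 ∉ [0.3, 1.5) → out
#3 (9,2): internal coord 9 + (2)·β' = +8.61484; +8.61484 ∉ [0.3, 1.5) → out
#4 (-1,-12): internal coord -1 + (-12)·β' = +1.31099; +1.31099 ∈ [0.3, 1.5) → IN Λ

4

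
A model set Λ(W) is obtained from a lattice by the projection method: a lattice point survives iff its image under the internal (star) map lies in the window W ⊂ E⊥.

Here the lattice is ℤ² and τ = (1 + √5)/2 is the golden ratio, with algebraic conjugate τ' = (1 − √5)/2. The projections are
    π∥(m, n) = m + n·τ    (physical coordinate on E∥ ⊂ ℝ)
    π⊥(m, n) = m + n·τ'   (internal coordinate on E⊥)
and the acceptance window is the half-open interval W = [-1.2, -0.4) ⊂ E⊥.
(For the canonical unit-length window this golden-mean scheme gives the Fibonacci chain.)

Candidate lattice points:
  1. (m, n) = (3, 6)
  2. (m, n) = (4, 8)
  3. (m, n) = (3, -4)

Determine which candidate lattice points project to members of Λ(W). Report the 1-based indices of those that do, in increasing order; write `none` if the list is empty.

1, 2

Compute τ' = (1−√5)/2 = -0.618034, so π⊥(m,n) = m -0.618034·n.
#1 (3,6): internal coord 3 + (6)·τ' = -0.708204; -0.708204 ∈ [-1.2, -0.4) → IN Λ
#2 (4,8): internal coord 4 + (8)·τ' = -0.944272; -0.944272 ∈ [-1.2, -0.4) → IN Λ
#3 (3,-4): internal coord 3 + (-4)·τ' = +5.472136; +5.472136 ∉ [-1.2, -0.4) → out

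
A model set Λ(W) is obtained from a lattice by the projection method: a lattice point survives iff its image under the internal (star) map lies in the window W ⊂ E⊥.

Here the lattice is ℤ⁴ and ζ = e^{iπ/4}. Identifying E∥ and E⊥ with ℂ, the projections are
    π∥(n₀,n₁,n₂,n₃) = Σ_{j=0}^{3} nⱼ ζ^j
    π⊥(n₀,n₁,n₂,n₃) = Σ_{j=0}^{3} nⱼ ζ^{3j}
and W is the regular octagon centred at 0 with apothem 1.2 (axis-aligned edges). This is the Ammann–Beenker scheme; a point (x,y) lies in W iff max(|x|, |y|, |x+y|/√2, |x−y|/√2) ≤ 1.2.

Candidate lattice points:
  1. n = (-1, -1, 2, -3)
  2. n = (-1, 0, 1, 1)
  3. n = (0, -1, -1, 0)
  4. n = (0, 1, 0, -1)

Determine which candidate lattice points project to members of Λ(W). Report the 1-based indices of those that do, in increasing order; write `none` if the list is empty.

2, 3

Internal map: ζ^{3j} for j=0..3 gives (1,0), (−√2/2,√2/2), (0,−1), (√2/2,√2/2).
#1 (-1, -1, 2, -3): internal (-2.414214, -4.828427); octagon support 5.121320 vs apothem 1.2 → ∉ W
#2 (-1, 0, 1, 1): internal (-0.292893, -0.292893); octagon support 0.414214 vs apothem 1.2 → ∈ W
#3 (0, -1, -1, 0): internal (0.707107, 0.292893); octagon support 0.707107 vs apothem 1.2 → ∈ W
#4 (0, 1, 0, -1): internal (-1.414214, 0.000000); octagon support 1.414214 vs apothem 1.2 → ∉ W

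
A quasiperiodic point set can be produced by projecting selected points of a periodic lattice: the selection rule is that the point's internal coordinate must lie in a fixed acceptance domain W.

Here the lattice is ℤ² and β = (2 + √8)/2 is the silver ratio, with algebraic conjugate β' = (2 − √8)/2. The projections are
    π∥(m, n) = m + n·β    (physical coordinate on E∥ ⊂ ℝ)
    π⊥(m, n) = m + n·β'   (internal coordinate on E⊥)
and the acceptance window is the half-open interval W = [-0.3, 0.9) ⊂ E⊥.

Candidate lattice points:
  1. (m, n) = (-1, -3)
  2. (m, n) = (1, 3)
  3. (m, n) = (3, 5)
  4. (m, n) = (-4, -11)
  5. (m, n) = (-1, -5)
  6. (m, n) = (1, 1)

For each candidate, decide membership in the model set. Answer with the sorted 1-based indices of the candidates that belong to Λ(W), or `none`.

1, 2, 4, 6

Compute β' = (2−√8)/2 = -0.41421, so π⊥(m,n) = m -0.41421·n.
[1] lift (-1,-3): star map gives 0.24264; window check -0.3 ≤ 0.24264 < 0.9 is true → IN Λ
[2] lift (1,3): star map gives -0.24264; window check -0.3 ≤ -0.24264 < 0.9 is true → IN Λ
[3] lift (3,5): star map gives 0.92893; window check -0.3 ≤ 0.92893 < 0.9 is false → out
[4] lift (-4,-11): star map gives 0.55635; window check -0.3 ≤ 0.55635 < 0.9 is true → IN Λ
[5] lift (-1,-5): star map gives 1.07107; window check -0.3 ≤ 1.07107 < 0.9 is false → out
[6] lift (1,1): star map gives 0.58579; window check -0.3 ≤ 0.58579 < 0.9 is true → IN Λ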